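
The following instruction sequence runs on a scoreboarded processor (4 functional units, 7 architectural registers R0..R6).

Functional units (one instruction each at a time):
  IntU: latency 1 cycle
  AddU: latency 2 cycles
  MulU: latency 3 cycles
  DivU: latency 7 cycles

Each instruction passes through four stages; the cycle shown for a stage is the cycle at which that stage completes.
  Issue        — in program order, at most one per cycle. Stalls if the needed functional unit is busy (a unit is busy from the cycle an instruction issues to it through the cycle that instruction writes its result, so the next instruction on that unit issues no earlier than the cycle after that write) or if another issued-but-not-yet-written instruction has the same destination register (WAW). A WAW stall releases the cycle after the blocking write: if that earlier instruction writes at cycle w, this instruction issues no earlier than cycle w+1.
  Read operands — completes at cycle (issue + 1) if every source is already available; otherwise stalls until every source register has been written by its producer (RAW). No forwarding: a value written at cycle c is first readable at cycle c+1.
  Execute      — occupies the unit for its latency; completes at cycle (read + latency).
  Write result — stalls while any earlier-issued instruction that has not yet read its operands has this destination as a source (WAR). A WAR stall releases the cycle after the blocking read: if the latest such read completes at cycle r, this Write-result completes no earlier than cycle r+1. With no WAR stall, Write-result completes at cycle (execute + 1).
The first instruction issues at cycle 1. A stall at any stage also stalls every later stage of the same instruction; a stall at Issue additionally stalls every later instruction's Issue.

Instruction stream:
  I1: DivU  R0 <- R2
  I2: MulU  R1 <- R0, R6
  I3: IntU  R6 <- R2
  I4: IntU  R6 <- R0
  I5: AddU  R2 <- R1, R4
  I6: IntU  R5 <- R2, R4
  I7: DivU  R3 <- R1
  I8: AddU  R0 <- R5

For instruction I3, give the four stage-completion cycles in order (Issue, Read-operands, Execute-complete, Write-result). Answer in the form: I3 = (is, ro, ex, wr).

I3 = (3, 4, 5, 12)

I1 -> (1, 2, 9, 10)
I2 -> (2, 11, 14, 15)  // RAW R0: wait I1 write@10
I3 -> (3, 4, 5, 12)  // WAR R6: wait I2 read@11
I4 -> (13, 14, 15, 16)  // struct: IntU busy until I3 writes@12
I5 -> (14, 16, 18, 19)  // RAW R1: wait I2 write@15
I6 -> (17, 20, 21, 22)  // struct: IntU busy until I4 writes@16, RAW R2: wait I5 write@19
I7 -> (18, 19, 26, 27)
I8 -> (20, 23, 25, 26)  // struct: AddU busy until I5 writes@19, RAW R5: wait I6 write@22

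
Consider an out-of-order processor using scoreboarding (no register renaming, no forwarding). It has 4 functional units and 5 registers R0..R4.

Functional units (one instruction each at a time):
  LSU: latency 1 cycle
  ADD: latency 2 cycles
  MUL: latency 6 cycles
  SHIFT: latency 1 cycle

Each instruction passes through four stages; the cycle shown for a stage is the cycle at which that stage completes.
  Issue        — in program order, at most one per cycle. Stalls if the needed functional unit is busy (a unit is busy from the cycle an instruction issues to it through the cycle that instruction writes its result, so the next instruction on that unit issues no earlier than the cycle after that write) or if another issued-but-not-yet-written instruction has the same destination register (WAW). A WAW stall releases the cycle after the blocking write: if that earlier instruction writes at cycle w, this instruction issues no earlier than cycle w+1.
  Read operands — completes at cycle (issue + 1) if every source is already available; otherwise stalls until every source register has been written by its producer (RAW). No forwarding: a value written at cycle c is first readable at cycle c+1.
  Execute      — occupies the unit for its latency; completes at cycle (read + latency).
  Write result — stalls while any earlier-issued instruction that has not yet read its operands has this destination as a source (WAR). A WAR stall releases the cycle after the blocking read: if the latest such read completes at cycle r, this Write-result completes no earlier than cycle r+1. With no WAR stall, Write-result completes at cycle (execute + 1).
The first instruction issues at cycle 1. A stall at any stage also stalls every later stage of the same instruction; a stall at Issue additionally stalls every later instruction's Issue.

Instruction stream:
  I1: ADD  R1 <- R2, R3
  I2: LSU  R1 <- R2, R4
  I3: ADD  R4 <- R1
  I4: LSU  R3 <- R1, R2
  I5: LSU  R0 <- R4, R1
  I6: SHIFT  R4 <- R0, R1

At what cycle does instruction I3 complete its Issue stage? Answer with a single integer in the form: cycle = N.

I1 -> (1, 2, 4, 5)
I2 -> (6, 7, 8, 9)  // WAW R1: wait I1 write@5
I3 -> (7, 10, 12, 13)  // RAW R1: wait I2 write@9
I4 -> (10, 11, 12, 13)  // struct: LSU busy until I2 writes@9
I5 -> (14, 15, 16, 17)  // struct: LSU busy until I4 writes@13
I6 -> (15, 18, 19, 20)  // RAW R0: wait I5 write@17

cycle = 7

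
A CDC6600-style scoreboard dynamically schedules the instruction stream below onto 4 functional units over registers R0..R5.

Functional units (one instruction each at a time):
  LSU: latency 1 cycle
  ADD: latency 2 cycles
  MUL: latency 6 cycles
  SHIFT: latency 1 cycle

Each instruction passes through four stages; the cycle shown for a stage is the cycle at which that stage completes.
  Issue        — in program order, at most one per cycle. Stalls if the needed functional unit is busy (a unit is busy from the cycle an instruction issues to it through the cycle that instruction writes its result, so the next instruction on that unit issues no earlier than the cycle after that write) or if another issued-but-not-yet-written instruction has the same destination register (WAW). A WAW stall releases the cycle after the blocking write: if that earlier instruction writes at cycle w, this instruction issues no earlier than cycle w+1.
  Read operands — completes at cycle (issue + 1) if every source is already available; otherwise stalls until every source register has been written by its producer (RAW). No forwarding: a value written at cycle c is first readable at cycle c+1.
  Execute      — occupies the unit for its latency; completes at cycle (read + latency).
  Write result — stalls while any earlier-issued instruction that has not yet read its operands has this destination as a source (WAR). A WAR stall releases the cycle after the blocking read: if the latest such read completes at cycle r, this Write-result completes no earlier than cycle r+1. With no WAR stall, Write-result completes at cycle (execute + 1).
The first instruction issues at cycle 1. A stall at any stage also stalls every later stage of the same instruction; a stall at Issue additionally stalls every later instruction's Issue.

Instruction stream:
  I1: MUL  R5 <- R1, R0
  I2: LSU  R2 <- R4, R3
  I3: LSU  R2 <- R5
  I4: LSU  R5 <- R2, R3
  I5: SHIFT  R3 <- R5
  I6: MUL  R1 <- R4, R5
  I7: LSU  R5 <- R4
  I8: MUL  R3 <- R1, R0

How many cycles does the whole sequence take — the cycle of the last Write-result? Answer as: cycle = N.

[1] I1 issues→MUL
[2] I1 reads | I2 issues→LSU
[3] I2 reads
[4] I2 exec-done
[5] I2 writes R2
[6] I3 issues→LSU
[8] I1 exec-done
[9] I1 writes R5
[10] I3 reads
[11] I3 exec-done
[12] I3 writes R2
[13] I4 issues→LSU
[14] I4 reads | I5 issues→SHIFT
[15] I4 exec-done | I6 issues→MUL
[16] I4 writes R5
[17] I5 reads | I6 reads | I7 issues→LSU
[18] I5 exec-done | I7 reads
[19] I5 writes R3 | I7 exec-done
[20] I7 writes R5
[23] I6 exec-done
[24] I6 writes R1
[25] I8 issues→MUL
[26] I8 reads
[32] I8 exec-done
[33] I8 writes R3

cycle = 33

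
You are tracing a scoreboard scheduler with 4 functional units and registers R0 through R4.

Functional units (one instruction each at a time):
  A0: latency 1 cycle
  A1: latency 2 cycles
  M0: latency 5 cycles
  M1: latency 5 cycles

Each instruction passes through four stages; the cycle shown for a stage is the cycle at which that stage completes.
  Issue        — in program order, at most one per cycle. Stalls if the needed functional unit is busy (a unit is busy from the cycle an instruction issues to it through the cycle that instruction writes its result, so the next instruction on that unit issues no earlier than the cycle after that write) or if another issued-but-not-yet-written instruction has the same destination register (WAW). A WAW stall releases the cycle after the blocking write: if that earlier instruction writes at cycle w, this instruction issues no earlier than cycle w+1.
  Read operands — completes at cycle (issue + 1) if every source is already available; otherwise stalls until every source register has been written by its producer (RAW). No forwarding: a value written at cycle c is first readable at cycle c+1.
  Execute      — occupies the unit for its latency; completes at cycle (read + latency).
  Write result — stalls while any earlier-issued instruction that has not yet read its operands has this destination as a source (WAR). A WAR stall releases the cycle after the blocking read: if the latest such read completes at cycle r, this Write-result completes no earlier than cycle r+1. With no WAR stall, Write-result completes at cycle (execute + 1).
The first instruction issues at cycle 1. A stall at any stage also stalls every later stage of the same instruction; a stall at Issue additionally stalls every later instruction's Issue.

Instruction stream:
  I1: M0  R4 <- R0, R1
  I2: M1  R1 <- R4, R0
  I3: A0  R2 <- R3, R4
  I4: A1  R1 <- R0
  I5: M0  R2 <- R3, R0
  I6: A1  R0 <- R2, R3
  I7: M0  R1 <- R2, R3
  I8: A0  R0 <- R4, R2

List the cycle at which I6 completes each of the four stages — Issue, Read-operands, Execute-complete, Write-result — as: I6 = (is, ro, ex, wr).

I6 = (21, 25, 27, 28)

[I1] 1/2/7/8
[I2] 2/9/14/15  (RAW R4: wait I1 write@8)
[I3] 3/9/10/11  (RAW R4: wait I1 write@8)
[I4] 16/17/19/20  (WAW R1: wait I2 write@15)
[I5] 17/18/23/24
[I6] 21/25/27/28  (struct: A1 busy until I4 writes@20; RAW R2: wait I5 write@24)
[I7] 25/26/31/32  (struct: M0 busy until I5 writes@24)
[I8] 29/30/31/32  (WAW R0: wait I6 write@28)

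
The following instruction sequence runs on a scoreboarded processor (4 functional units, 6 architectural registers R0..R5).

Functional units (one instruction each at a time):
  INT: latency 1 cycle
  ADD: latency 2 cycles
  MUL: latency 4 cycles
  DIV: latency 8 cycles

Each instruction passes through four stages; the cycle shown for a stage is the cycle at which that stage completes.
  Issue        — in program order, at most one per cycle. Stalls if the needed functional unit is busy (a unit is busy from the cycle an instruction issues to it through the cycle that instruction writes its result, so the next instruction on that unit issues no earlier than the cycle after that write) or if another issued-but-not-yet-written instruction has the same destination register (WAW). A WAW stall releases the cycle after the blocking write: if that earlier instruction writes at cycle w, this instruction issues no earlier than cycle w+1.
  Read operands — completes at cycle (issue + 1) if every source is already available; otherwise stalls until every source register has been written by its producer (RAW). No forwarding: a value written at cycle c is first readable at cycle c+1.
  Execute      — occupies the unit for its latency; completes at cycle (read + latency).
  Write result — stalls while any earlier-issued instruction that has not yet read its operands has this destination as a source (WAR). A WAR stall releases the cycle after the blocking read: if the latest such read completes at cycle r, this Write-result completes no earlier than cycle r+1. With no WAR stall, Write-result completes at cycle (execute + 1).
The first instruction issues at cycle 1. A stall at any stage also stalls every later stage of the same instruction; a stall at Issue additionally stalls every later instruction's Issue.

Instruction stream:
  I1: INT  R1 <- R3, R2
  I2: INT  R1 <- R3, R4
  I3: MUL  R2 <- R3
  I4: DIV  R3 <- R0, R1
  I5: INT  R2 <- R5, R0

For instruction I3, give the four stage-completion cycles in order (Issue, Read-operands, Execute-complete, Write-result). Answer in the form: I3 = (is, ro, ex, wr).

[1] issue I1 (INT)
[2] I1 read-ops
[3] I1 finished on INT
[4] I1→R1
[5] issue I2 (INT)
[6] I2 read-ops | issue I3 (MUL)
[7] I2 finished on INT | I3 read-ops | issue I4 (DIV)
[8] I2→R1
[9] I4 read-ops
[11] I3 finished on MUL
[12] I3→R2
[13] issue I5 (INT)
[14] I5 read-ops
[15] I5 finished on INT
[16] I5→R2
[17] I4 finished on DIV
[18] I4→R3

I3 = (6, 7, 11, 12)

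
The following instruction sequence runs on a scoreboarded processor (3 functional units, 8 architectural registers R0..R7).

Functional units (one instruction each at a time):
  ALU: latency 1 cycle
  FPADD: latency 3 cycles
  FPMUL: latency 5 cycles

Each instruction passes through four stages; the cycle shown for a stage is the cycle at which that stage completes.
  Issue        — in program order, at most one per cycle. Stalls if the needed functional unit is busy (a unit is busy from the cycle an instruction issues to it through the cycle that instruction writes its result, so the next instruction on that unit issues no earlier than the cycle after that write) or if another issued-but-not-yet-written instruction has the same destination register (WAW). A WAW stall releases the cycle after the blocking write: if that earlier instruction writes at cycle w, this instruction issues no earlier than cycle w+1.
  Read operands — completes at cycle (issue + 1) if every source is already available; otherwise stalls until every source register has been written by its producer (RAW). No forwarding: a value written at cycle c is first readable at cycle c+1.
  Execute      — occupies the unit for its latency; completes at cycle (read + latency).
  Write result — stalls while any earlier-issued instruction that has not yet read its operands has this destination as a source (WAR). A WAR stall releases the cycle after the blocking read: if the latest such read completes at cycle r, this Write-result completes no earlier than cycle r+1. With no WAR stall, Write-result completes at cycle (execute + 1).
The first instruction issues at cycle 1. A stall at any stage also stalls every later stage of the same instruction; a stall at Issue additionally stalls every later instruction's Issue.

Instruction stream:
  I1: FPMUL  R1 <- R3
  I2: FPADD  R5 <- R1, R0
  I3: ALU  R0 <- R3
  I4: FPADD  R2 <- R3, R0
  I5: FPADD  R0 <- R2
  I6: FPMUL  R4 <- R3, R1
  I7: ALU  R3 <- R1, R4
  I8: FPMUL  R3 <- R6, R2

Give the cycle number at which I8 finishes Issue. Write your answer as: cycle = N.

cycle = 32

cycle 1: I1 issues→FPMUL
cycle 2: I1 reads; I2 issues→FPADD
cycle 3: I3 issues→ALU
cycle 4: I3 reads
cycle 5: I3 exec-done
cycle 7: I1 exec-done
cycle 8: I1 writes R1
cycle 9: I2 reads
cycle 10: I3 writes R0
cycle 12: I2 exec-done
cycle 13: I2 writes R5
cycle 14: I4 issues→FPADD
cycle 15: I4 reads
cycle 18: I4 exec-done
cycle 19: I4 writes R2
cycle 20: I5 issues→FPADD
cycle 21: I5 reads; I6 issues→FPMUL
cycle 22: I6 reads; I7 issues→ALU
cycle 24: I5 exec-done
cycle 25: I5 writes R0
cycle 27: I6 exec-done
cycle 28: I6 writes R4
cycle 29: I7 reads
cycle 30: I7 exec-done
cycle 31: I7 writes R3
cycle 32: I8 issues→FPMUL
cycle 33: I8 reads
cycle 38: I8 exec-done
cycle 39: I8 writes R3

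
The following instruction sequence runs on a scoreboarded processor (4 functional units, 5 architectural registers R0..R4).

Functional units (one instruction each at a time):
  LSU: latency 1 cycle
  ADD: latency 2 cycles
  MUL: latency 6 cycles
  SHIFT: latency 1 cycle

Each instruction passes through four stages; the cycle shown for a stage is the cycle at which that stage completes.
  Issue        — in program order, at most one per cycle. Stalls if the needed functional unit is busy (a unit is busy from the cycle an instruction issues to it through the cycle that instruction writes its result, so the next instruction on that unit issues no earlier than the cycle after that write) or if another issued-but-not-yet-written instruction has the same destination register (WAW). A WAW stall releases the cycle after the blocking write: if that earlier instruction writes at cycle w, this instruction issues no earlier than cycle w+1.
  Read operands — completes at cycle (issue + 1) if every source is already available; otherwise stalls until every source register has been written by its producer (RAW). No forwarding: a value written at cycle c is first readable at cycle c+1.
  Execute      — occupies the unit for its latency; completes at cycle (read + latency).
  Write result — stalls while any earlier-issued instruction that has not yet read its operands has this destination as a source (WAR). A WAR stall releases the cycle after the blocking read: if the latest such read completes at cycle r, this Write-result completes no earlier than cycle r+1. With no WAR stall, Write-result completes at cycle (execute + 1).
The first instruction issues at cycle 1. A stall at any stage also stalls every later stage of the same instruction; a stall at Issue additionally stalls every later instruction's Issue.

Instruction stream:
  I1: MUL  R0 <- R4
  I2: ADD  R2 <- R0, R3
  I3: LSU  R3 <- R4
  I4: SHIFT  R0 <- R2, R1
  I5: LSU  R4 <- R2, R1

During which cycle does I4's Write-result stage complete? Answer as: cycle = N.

[I1] 1/2/8/9
[I2] 2/10/12/13  (RAW R0: wait I1 write@9)
[I3] 3/4/5/11  (WAR R3: wait I2 read@10)
[I4] 10/14/15/16  (WAW R0: wait I1 write@9; RAW R2: wait I2 write@13)
[I5] 12/14/15/16  (struct: LSU busy until I3 writes@11; RAW R2: wait I2 write@13)

cycle = 16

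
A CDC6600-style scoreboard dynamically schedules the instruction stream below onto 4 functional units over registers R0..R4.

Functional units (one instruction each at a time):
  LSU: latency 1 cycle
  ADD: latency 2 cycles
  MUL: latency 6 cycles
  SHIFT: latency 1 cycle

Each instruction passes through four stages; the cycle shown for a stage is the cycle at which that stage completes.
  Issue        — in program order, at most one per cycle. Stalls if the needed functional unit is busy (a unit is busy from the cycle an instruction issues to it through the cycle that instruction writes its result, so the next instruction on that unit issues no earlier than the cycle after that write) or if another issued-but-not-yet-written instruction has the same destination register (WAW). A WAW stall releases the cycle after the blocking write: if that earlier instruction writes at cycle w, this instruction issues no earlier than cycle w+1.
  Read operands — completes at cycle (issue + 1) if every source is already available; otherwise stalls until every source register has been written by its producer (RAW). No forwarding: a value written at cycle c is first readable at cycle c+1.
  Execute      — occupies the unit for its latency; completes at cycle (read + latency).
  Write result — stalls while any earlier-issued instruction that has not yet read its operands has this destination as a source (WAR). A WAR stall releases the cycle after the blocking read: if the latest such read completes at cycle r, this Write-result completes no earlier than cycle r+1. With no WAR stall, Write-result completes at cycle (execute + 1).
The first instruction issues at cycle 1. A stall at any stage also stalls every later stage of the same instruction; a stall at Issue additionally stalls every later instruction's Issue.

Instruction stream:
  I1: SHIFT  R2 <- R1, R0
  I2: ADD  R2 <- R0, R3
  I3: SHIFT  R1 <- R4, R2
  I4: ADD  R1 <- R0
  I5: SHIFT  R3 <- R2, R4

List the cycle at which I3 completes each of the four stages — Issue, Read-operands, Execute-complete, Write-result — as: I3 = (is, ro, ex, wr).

I3 = (6, 10, 11, 12)

t=1  I1 issues→SHIFT
t=2  I1 reads
t=3  I1 exec-done
t=4  I1 writes R2
t=5  I2 issues→ADD
t=6  I2 reads · I3 issues→SHIFT
t=8  I2 exec-done
t=9  I2 writes R2
t=10  I3 reads
t=11  I3 exec-done
t=12  I3 writes R1
t=13  I4 issues→ADD
t=14  I4 reads · I5 issues→SHIFT
t=15  I5 reads
t=16  I4 exec-done · I5 exec-done
t=17  I4 writes R1 · I5 writes R3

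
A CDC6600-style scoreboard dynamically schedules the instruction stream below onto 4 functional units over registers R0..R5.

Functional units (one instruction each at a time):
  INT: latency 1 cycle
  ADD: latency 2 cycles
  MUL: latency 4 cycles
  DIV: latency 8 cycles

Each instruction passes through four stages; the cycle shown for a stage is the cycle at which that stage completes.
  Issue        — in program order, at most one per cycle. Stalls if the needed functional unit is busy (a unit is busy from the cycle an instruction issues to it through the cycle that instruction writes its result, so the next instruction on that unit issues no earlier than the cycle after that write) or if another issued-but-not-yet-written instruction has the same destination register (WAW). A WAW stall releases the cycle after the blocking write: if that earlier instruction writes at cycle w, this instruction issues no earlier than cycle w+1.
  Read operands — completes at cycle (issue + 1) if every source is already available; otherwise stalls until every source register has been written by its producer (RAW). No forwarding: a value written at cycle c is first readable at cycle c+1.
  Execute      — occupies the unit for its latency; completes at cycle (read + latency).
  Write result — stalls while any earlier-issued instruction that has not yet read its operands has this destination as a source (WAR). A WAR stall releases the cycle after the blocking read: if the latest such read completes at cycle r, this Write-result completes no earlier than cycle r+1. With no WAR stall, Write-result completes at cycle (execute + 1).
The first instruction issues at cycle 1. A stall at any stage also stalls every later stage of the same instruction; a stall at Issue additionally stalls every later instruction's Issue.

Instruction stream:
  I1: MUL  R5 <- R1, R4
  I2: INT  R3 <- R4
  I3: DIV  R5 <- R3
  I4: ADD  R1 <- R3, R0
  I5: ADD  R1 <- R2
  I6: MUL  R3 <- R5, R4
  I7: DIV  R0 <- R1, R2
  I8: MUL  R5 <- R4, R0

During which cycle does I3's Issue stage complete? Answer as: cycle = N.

I1  is:1  ro:2  ex:6  wr:7
I2  is:2  ro:3  ex:4  wr:5
I3  is:8  ro:9  ex:17  wr:18  — WAW R5: wait I1 write@7
I4  is:9  ro:10  ex:12  wr:13
I5  is:14  ro:15  ex:17  wr:18  — struct: ADD busy until I4 writes@13
I6  is:15  ro:19  ex:23  wr:24  — RAW R5: wait I3 write@18
I7  is:19  ro:20  ex:28  wr:29  — struct: DIV busy until I3 writes@18
I8  is:25  ro:30  ex:34  wr:35  — struct: MUL busy until I6 writes@24, RAW R0: wait I7 write@29

cycle = 8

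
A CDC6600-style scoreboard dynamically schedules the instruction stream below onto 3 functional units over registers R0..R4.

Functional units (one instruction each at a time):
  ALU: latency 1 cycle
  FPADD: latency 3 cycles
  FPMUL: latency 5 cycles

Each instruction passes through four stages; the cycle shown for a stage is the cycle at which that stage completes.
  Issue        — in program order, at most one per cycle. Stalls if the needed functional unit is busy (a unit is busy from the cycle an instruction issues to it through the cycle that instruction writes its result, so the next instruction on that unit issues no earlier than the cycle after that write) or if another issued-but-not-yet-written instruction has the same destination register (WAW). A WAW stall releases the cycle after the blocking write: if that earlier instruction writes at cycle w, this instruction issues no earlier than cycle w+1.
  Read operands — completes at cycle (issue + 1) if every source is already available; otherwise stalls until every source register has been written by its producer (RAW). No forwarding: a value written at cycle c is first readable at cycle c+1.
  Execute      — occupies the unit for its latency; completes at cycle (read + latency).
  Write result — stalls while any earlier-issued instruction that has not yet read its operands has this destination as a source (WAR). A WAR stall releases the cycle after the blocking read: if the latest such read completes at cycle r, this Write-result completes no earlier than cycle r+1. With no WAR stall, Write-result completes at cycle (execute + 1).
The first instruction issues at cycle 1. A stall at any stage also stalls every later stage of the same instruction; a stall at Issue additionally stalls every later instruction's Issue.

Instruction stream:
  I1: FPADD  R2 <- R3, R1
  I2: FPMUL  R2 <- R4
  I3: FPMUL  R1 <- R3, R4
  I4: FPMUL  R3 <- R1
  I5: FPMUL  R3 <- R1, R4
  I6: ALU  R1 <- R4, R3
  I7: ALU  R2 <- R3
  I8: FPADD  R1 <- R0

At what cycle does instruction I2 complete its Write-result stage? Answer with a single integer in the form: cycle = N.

cycle = 14

cycle 1: issue I1 (FPADD)
cycle 2: I1 read-ops
cycle 5: I1 finished on FPADD
cycle 6: I1→R2
cycle 7: issue I2 (FPMUL)
cycle 8: I2 read-ops
cycle 13: I2 finished on FPMUL
cycle 14: I2→R2
cycle 15: issue I3 (FPMUL)
cycle 16: I3 read-ops
cycle 21: I3 finished on FPMUL
cycle 22: I3→R1
cycle 23: issue I4 (FPMUL)
cycle 24: I4 read-ops
cycle 29: I4 finished on FPMUL
cycle 30: I4→R3
cycle 31: issue I5 (FPMUL)
cycle 32: I5 read-ops · issue I6 (ALU)
cycle 37: I5 finished on FPMUL
cycle 38: I5→R3
cycle 39: I6 read-ops
cycle 40: I6 finished on ALU
cycle 41: I6→R1
cycle 42: issue I7 (ALU)
cycle 43: I7 read-ops · issue I8 (FPADD)
cycle 44: I7 finished on ALU · I8 read-ops
cycle 45: I7→R2
cycle 47: I8 finished on FPADD
cycle 48: I8→R1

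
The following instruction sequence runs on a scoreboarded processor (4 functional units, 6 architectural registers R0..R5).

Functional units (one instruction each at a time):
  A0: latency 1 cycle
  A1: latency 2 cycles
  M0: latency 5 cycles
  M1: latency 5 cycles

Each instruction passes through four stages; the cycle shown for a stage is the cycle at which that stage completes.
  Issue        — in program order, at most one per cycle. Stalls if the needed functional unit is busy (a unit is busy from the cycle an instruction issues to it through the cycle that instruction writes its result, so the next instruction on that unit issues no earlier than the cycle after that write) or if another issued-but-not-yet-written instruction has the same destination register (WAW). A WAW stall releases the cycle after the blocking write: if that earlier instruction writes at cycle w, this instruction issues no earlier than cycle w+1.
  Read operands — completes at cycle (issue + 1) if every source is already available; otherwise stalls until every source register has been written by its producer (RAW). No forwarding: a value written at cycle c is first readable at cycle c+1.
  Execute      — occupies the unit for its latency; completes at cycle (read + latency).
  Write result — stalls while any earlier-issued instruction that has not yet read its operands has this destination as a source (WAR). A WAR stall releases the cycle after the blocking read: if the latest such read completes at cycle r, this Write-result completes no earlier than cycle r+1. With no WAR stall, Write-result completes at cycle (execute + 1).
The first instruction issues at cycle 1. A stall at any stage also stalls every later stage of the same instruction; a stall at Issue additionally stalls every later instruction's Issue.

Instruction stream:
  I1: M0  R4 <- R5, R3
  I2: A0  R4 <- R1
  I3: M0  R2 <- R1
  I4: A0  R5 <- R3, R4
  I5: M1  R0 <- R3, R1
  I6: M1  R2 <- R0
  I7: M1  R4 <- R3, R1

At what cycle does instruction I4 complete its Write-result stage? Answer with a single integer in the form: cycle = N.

cycle = 16

t=1  issue I1 (M0)
t=2  I1 read-ops
t=7  I1 finished on M0
t=8  I1→R4
t=9  issue I2 (A0)
t=10  I2 read-ops, issue I3 (M0)
t=11  I2 finished on A0, I3 read-ops
t=12  I2→R4
t=13  issue I4 (A0)
t=14  I4 read-ops, issue I5 (M1)
t=15  I4 finished on A0, I5 read-ops
t=16  I3 finished on M0, I4→R5
t=17  I3→R2
t=20  I5 finished on M1
t=21  I5→R0
t=22  issue I6 (M1)
t=23  I6 read-ops
t=28  I6 finished on M1
t=29  I6→R2
t=30  issue I7 (M1)
t=31  I7 read-ops
t=36  I7 finished on M1
t=37  I7→R4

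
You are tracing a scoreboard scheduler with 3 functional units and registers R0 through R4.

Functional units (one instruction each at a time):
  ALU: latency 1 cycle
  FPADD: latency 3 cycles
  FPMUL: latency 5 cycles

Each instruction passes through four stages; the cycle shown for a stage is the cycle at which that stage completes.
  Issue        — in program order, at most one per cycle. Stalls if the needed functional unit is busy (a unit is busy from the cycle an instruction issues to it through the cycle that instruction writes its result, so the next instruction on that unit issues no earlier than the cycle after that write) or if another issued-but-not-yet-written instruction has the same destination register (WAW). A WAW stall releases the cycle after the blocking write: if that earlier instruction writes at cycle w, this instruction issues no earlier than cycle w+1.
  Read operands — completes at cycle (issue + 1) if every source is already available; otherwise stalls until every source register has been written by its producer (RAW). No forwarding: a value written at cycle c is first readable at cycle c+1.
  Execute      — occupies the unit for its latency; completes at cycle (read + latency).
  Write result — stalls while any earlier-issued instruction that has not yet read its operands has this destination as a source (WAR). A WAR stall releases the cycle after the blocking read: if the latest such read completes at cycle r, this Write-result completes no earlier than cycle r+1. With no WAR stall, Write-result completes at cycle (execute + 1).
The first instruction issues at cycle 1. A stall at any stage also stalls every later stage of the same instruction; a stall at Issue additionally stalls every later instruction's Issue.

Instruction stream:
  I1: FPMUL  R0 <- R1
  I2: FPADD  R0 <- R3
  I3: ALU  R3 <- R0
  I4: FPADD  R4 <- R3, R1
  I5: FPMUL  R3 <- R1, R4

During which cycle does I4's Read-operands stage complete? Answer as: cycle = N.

cycle = 18

[1] issue I1 (FPMUL)
[2] I1 read-ops
[7] I1 finished on FPMUL
[8] I1→R0
[9] issue I2 (FPADD)
[10] I2 read-ops · issue I3 (ALU)
[13] I2 finished on FPADD
[14] I2→R0
[15] I3 read-ops · issue I4 (FPADD)
[16] I3 finished on ALU
[17] I3→R3
[18] I4 read-ops · issue I5 (FPMUL)
[21] I4 finished on FPADD
[22] I4→R4
[23] I5 read-ops
[28] I5 finished on FPMUL
[29] I5→R3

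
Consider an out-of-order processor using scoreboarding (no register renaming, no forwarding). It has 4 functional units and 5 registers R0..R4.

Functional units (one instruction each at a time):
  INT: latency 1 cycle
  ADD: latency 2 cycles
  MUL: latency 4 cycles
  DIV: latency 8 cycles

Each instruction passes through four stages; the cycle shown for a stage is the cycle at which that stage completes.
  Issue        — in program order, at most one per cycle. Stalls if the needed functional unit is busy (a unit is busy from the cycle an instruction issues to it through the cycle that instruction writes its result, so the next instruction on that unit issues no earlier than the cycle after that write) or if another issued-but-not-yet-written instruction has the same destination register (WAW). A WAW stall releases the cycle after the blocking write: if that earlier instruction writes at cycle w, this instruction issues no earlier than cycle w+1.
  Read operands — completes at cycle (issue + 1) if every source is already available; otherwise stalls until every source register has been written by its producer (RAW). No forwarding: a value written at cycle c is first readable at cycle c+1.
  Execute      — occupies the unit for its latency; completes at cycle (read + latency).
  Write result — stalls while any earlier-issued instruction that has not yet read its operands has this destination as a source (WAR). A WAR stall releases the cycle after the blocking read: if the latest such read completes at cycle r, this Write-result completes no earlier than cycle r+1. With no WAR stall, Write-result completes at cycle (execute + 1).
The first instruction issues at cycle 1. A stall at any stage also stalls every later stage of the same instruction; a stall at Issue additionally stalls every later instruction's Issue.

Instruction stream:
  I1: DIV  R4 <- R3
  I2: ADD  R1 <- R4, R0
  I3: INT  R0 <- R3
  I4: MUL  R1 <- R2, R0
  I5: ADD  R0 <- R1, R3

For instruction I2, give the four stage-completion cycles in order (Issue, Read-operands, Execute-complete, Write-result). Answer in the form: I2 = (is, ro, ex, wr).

c1: I1 dispatched to DIV
c2: I1 operands ready · I2 dispatched to ADD
c3: I3 dispatched to INT
c4: I3 operands ready
c5: I3 complete
c10: I1 complete
c11: R4←I1
c12: I2 operands ready
c13: R0←I3
c14: I2 complete
c15: R1←I2
c16: I4 dispatched to MUL
c17: I4 operands ready · I5 dispatched to ADD
c21: I4 complete
c22: R1←I4
c23: I5 operands ready
c25: I5 complete
c26: R0←I5

I2 = (2, 12, 14, 15)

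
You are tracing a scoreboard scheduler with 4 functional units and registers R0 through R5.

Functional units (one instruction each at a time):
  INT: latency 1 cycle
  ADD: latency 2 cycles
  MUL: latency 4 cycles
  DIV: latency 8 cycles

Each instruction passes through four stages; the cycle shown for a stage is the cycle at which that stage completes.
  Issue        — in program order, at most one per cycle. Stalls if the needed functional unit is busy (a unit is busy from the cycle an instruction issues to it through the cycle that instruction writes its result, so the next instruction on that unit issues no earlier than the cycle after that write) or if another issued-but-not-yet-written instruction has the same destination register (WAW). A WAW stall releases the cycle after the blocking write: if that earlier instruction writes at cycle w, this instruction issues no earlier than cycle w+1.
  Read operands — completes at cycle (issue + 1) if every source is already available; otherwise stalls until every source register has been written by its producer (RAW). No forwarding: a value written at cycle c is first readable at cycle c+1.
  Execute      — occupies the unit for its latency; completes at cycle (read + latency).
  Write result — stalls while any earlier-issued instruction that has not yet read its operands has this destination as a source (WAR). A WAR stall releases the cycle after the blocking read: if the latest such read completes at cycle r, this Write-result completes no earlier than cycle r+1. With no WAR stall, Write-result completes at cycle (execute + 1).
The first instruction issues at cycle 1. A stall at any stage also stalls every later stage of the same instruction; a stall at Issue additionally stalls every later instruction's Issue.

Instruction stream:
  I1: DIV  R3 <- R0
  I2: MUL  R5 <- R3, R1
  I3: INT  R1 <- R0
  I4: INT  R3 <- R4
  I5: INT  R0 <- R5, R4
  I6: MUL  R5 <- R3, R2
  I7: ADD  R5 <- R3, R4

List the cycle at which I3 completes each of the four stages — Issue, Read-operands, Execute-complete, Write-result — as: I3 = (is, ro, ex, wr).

I3 = (3, 4, 5, 13)

  I1 | 1 | 2 | 10 | 11
  I2 | 2 | 12 | 16 | 17   RAW R3: wait I1 write@11
  I3 | 3 | 4 | 5 | 13   WAR R1: wait I2 read@12
  I4 | 14 | 15 | 16 | 17   struct: INT busy until I3 writes@13
  I5 | 18 | 19 | 20 | 21   struct: INT busy until I4 writes@17
  I6 | 19 | 20 | 24 | 25
  I7 | 26 | 27 | 29 | 30   WAW R5: wait I6 write@25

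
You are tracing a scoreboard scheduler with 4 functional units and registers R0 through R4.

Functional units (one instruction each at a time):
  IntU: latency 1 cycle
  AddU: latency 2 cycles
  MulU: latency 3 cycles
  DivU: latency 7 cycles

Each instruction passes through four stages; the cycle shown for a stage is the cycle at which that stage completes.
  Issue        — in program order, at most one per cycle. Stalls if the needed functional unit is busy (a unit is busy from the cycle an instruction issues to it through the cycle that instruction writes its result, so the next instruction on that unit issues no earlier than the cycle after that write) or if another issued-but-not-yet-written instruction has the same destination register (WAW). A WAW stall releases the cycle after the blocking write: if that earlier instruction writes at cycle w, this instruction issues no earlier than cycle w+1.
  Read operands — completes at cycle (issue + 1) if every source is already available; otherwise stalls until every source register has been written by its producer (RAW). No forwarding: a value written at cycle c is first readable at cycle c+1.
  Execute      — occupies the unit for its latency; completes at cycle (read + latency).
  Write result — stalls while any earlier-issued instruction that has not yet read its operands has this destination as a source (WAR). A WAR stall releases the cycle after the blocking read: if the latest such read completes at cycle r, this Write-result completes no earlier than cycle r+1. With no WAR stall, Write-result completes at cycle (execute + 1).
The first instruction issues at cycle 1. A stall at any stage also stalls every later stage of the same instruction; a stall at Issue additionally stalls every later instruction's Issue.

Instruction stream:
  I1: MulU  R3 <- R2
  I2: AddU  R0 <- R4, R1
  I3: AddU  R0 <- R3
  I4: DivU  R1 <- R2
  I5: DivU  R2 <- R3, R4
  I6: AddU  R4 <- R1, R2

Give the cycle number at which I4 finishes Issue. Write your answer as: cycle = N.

t=1  I1 issues→MulU
t=2  I1 reads | I2 issues→AddU
t=3  I2 reads
t=5  I1 exec-done | I2 exec-done
t=6  I1 writes R3 | I2 writes R0
t=7  I3 issues→AddU
t=8  I3 reads | I4 issues→DivU
t=9  I4 reads
t=10  I3 exec-done
t=11  I3 writes R0
t=16  I4 exec-done
t=17  I4 writes R1
t=18  I5 issues→DivU
t=19  I5 reads | I6 issues→AddU
t=26  I5 exec-done
t=27  I5 writes R2
t=28  I6 reads
t=30  I6 exec-done
t=31  I6 writes R4

cycle = 8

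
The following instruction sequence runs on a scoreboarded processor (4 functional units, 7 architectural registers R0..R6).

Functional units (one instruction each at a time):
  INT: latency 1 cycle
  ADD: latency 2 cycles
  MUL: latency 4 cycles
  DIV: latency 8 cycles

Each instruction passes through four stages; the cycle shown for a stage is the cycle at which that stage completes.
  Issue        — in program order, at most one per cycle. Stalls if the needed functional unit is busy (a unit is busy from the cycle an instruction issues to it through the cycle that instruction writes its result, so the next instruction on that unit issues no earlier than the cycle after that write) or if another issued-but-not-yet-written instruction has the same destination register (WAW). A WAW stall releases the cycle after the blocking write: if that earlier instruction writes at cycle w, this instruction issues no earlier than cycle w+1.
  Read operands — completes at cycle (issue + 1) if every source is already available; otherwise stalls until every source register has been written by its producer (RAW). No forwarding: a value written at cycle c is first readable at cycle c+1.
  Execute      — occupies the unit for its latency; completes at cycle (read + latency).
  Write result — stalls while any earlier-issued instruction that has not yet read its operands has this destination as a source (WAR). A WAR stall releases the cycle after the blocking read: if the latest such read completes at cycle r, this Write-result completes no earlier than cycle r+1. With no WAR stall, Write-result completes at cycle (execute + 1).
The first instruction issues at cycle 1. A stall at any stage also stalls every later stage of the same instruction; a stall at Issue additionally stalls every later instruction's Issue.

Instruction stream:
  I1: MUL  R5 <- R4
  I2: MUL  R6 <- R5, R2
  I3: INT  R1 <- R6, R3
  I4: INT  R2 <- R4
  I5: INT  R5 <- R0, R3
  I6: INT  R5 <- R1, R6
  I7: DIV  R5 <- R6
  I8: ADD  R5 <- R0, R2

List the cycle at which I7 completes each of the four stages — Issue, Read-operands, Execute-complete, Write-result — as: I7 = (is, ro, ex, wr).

I1 -> (1, 2, 6, 7)
I2 -> (8, 9, 13, 14)  // struct: MUL busy until I1 writes@7
I3 -> (9, 15, 16, 17)  // RAW R6: wait I2 write@14
I4 -> (18, 19, 20, 21)  // struct: INT busy until I3 writes@17
I5 -> (22, 23, 24, 25)  // struct: INT busy until I4 writes@21
I6 -> (26, 27, 28, 29)  // struct: INT busy until I5 writes@25
I7 -> (30, 31, 39, 40)  // WAW R5: wait I6 write@29
I8 -> (41, 42, 44, 45)  // WAW R5: wait I7 write@40

I7 = (30, 31, 39, 40)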